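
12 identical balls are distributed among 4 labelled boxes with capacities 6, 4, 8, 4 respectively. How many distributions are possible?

Ignoring the caps, the number of non-negative solutions to x_1+…+x_4 = 12 is C(15,3) = 455.
Subtract solutions that violate a single cap (substitute x_i' = x_i − (cap_i+1)): x_1 ≥ 7 gives C(8,3) = 56; x_2 ≥ 5 gives C(10,3) = 120; x_3 ≥ 9 gives C(6,3) = 20; x_4 ≥ 5 gives C(10,3) = 120. Together 316.
Add back pairs where two caps are both exceeded: 1 + 0 + 1 + 0 + 10 + 0 = 12.
By inclusion–exclusion the count is 455 − 316 + 12 = 151.

151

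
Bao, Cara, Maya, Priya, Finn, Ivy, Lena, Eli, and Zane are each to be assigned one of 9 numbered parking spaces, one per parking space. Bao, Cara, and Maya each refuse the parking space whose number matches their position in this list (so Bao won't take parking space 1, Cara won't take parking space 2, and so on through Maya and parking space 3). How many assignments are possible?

256320

Let Aᵢ (for i ∈ {1, 2, 3}) be the placements that put person i in their forbidden parking space. Any j of these fix j positions, leaving (9−j)! ways to fill the rest, and there are C(3,j) ways to pick which j.
By inclusion–exclusion, the number of valid placements is Σ_{j=0}^{3} (−1)^j C(3,j)·(9−j)!.
Computing: 362880 − 120960 + 15120 − 720 = 256320.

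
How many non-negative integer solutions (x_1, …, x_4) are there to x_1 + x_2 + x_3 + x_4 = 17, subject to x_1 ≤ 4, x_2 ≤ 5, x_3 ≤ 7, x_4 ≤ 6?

By stars and bars, unrestricted non-negative solutions to x_1+…+x_4 = 17 number C(17+3,3) = 1140.
Subtract solutions that violate a single cap (substitute x_i' = x_i − (cap_i+1)): x_1 ≥ 5 gives C(15,3) = 455; x_2 ≥ 6 gives C(14,3) = 364; x_3 ≥ 8 gives C(12,3) = 220; x_4 ≥ 7 gives C(13,3) = 286. Together 1325.
Add back pairs where two caps are both exceeded: 84 + 35 + 56 + 20 + 35 + 10 = 240.
By inclusion–exclusion the count is 1140 − 1325 + 240 = 55.

55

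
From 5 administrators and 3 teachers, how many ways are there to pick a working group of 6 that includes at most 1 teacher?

Split by how many teachers are chosen (0 through 1).
Sum: C(3,0)·C(5,6) + C(3,1)·C(5,5) = 0 + 3 = 3.

3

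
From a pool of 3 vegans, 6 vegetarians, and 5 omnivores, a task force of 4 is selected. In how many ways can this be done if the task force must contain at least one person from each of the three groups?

Total 4-person selections from all 14: C(14,4) = 1001.
Selections missing a whole group: no vegans → C(11,4) = 330; no vegetarians → C(8,4) = 70; no omnivores → C(9,4) = 126.
Add back selections omitting two groups (i.e. drawn from a single group): C(3,4) + C(6,4) + C(5,4) = 20.
By inclusion–exclusion: 1001 − 526 + 20 = 495.

495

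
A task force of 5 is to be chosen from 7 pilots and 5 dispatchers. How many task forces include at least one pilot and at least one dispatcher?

Unrestricted: C(12,5) = 792 ways to pick any 5 of the 12.
Selections missing a whole group: no pilots → C(5,5) = 1; no dispatchers → C(7,5) = 21.
Both groups omitted at once is impossible, so 792 − 22 = 770.

770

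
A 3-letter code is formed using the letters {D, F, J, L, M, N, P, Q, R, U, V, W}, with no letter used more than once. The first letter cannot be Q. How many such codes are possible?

1210

The first letter has 12−1 = 11 choices (anything except Q).
The remaining 2 letters are filled from the other 11 symbols without repetition: 11 × 10 = 110.
Total: 11 × 110 = 1210.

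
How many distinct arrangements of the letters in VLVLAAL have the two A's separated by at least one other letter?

Total arrangements of VLVLAAL: 7!/(3!·2!·2!) = 210.
If the two A's are adjacent, glue them into one block, leaving 6 items to arrange: (6)!/(3!·2!) = 60 ways.
Hence 210 − 60 = 150.

150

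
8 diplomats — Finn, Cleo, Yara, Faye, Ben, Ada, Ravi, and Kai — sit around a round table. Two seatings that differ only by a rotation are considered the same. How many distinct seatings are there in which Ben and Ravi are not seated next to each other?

3600

All circular seatings of 8 people number (7)! = 5040.
Those with Ben next to Ravi: fuse the pair into one unit and seat 7 units around a circle — 2·(6)! = 1440.
Subtracting, 5040 − 1440 = 3600.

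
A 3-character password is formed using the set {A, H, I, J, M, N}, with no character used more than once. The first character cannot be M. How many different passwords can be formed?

100

The first character has 6−1 = 5 choices (anything except M).
The remaining 2 characters are filled from the other 5 symbols without repetition: 5 × 4 = 20.
Total: 5 × 20 = 100.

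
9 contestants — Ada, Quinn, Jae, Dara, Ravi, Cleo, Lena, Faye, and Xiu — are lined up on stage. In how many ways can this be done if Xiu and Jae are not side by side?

Of the 9! = 362880 arrangements, those with Xiu and Jae adjacent number 2 × 8! = 80640 (treat the pair as a block with 2 internal orders).
So 362880 − 80640 = 282240 arrangements keep them apart.

282240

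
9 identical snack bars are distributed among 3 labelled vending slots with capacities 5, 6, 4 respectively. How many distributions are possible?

Without the upper bounds there are C(11,2) = 55 ways to split 9 among 3 vending slots.
Subtract solutions that violate a single cap (substitute x_i' = x_i − (cap_i+1)): x_1 ≥ 6 gives C(5,2) = 10; x_2 ≥ 7 gives C(4,2) = 6; x_3 ≥ 5 gives C(6,2) = 15. Together 31.
No two caps can be exceeded simultaneously, so the pair terms are all 0.
By inclusion–exclusion the count is 55 − 31 + 0 = 24.

24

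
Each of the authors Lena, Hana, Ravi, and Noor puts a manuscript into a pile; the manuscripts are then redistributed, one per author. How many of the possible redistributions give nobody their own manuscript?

Count assignments avoiding every fixed point. For any j of the 4 authors fixed to their own manuscript, the other 4−j can be arranged in (4−j)! ways.
By inclusion–exclusion this is Σ_{j=0}^{4} (−1)^j C(4,j)·(4−j)!.
Computing: 24 − 24 + 12 − 4 + 1 = 9.

9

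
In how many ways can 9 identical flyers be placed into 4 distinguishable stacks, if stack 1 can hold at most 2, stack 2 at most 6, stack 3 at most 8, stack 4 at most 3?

79

By stars and bars, unrestricted non-negative solutions to x_1+…+x_4 = 9 number C(9+3,3) = 220.
Subtract solutions that violate a single cap (substitute x_i' = x_i − (cap_i+1)): x_1 ≥ 3 gives C(9,3) = 84; x_2 ≥ 7 gives C(5,3) = 10; x_3 ≥ 9 gives C(3,3) = 1; x_4 ≥ 4 gives C(8,3) = 56. Together 151.
Add back pairs where two caps are both exceeded: 0 + 0 + 10 + 0 + 0 + 0 = 10.
By inclusion–exclusion the count is 220 − 151 + 10 = 79.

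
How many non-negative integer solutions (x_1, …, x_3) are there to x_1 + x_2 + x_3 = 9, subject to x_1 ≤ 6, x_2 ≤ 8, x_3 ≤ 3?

27

Without the upper bounds there are C(11,2) = 55 ways to split 9 among 3 variables.
Subtract solutions that violate a single cap (substitute x_i' = x_i − (cap_i+1)): x_1 ≥ 7 gives C(4,2) = 6; x_2 ≥ 9 gives C(2,2) = 1; x_3 ≥ 4 gives C(7,2) = 21. Together 28.
No two caps can be exceeded simultaneously, so the pair terms are all 0.
By inclusion–exclusion the count is 55 − 28 + 0 = 27.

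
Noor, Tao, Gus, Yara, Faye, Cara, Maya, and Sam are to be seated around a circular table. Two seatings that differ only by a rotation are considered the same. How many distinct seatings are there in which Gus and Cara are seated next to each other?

Treat {Gus, Cara} as one unit (2 internal orders) and seat the resulting 7 units around the table: (6)! circular arrangements.
So 2 × (6)! = 2 × 720 = 1440.

1440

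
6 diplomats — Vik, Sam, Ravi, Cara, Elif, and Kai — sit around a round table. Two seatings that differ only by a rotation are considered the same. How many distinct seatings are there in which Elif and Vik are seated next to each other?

Treat {Elif, Vik} as one unit (2 internal orders) and seat the resulting 5 units around the table: (4)! circular arrangements.
So 2 × (4)! = 2 × 24 = 48.

48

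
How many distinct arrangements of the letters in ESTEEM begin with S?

20

Fix S in the first position and arrange the remaining 5 letters.
Those 5 letters have E appearing 3 times, giving (5)!/(3!) = 20.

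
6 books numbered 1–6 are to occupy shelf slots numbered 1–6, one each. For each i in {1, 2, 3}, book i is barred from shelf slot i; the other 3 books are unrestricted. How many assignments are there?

Let Aᵢ (for i ∈ {1, 2, 3}) be the placements that put book i in its forbidden shelf slot. Any j of these fix j positions, leaving (6−j)! ways to fill the rest, and there are C(3,j) ways to pick which j.
By inclusion–exclusion, the number of valid placements is Σ_{j=0}^{3} (−1)^j C(3,j)·(6−j)!.
Computing: 720 − 360 + 72 − 6 = 426.

426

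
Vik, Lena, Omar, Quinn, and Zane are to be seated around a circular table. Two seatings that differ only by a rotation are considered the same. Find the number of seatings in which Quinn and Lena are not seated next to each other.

12

All circular seatings of 5 people number (4)! = 24.
Seatings with Quinn beside Lena: treat them as a block with 2 internal orders, giving 2 × (3)! = 12.
Subtracting, 24 − 12 = 12.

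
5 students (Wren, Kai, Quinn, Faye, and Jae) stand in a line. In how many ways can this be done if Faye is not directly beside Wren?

Of the 5! = 120 arrangements, those with Faye and Wren adjacent number 2 × 4! = 48 (treat the pair as a block with 2 internal orders).
Complementary counting: 120 − 48 = 72.

72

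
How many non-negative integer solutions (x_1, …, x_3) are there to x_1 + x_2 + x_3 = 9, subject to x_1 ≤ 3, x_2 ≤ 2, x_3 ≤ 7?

9

Without the upper bounds there are C(11,2) = 55 ways to split 9 among 3 variables.
Subtract solutions that violate a single cap (substitute x_i' = x_i − (cap_i+1)): x_1 ≥ 4 gives C(7,2) = 21; x_2 ≥ 3 gives C(8,2) = 28; x_3 ≥ 8 gives C(3,2) = 3. Together 52.
Add back pairs where two caps are both exceeded: 6 + 0 + 0 = 6.
By inclusion–exclusion the count is 55 − 52 + 6 = 9.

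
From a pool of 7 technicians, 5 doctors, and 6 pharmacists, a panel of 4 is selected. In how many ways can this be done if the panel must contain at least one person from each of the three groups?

Total 4-person selections from all 18: C(18,4) = 3060.
Subtract selections that omit an entire group: no technicians → C(11,4) = 330; no doctors → C(13,4) = 715; no pharmacists → C(12,4) = 495.
Add back selections omitting two groups (i.e. drawn from a single group): C(7,4) + C(5,4) + C(6,4) = 55.
By inclusion–exclusion: 3060 − 1540 + 55 = 1575.

1575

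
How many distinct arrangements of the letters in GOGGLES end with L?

120

With the last slot taken by L, it remains to arrange the other 6 letters (GOGGES).
Those 6 letters have G appearing 3 times, giving (6)!/(3!) = 120.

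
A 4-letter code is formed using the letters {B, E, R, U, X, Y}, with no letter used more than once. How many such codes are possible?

360

With no repetition, fill the 4 letters in order: 6 choices, then 5, down to 3.
6 × 5 × 4 × 3 = 360.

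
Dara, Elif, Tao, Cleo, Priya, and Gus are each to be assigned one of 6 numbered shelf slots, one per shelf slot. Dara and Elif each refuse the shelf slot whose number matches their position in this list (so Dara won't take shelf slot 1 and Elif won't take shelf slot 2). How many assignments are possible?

504

Let Aᵢ (for i ∈ {1, 2}) be the placements that put person i in their forbidden shelf slot. Any j of these fix j positions, leaving (6−j)! ways to fill the rest, and there are C(2,j) ways to pick which j.
By inclusion–exclusion, the number of valid placements is Σ_{j=0}^{2} (−1)^j C(2,j)·(6−j)!.
Computing: 720 − 240 + 24 = 504.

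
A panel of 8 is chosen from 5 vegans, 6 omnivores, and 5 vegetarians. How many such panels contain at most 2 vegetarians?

6435

Split by how many vegetarians are chosen (0 through 2).
Sum: C(5,0)·C(11,8) + C(5,1)·C(11,7) + C(5,2)·C(11,6) = 165 + 1650 + 4620 = 6435.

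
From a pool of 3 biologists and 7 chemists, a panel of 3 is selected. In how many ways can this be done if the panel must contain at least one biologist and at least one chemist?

84

Total 3-person selections from all 10: C(10,3) = 120.
Subtract selections that omit an entire group: no biologists → C(7,3) = 35; no chemists → C(3,3) = 1.
Both groups omitted at once is impossible, so 120 − 36 = 84.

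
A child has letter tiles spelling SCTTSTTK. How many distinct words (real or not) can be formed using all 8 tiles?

SCTTSTTK has 8 letters with S appearing twice and T appearing 4 times.
The number of distinct arrangements is 8!/(4!·2!) = 40320/48 = 840.

840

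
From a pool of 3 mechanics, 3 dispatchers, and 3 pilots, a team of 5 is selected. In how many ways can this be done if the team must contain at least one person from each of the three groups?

108

With no constraint there are C(9,5) = 126 possible selections.
Subtract selections that omit an entire group: no mechanics → C(6,5) = 6; no dispatchers → C(6,5) = 6; no pilots → C(6,5) = 6.
Add back selections omitting two groups (i.e. drawn from a single group): C(3,5) + C(3,5) + C(3,5) = 0.
By inclusion–exclusion: 126 − 18 + 0 = 108.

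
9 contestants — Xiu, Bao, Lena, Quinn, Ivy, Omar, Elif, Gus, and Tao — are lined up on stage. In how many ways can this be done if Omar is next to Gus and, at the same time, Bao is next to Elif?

Treat {Omar,Gus} as one block (2 orders) and {Bao,Elif} as another (2 orders).
That leaves 7 units to arrange: 2 × 2 × 7! = 4 × 5040 = 20160.

20160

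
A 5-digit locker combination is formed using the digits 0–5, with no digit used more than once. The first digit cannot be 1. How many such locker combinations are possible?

The first digit has 6−1 = 5 choices (anything except 1).
The remaining 4 digits are filled from the other 5 symbols without repetition: 5 × 4 × 3 × 2 = 120.
Total: 5 × 120 = 600.

600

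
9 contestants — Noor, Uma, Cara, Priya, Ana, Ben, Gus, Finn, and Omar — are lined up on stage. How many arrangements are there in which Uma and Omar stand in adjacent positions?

80640

Glue Uma and Omar into one block (2 internal orders), leaving 8 units to arrange in a row.
That gives 2 × 8! = 2 × 40320 = 80640.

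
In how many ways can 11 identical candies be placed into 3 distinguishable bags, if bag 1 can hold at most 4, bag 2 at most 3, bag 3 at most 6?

6

Ignoring the caps, the number of non-negative solutions to x_1+…+x_3 = 11 is C(13,2) = 78.
Subtract solutions that violate a single cap (substitute x_i' = x_i − (cap_i+1)): x_1 ≥ 5 gives C(8,2) = 28; x_2 ≥ 4 gives C(9,2) = 36; x_3 ≥ 7 gives C(6,2) = 15. Together 79.
Add back pairs where two caps are both exceeded: 6 + 0 + 1 = 7.
By inclusion–exclusion the count is 78 − 79 + 7 = 6.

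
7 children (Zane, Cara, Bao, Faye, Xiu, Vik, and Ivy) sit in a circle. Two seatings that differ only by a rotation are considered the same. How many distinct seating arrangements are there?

Around a circle, 7 distinct people have 7!/7 = (6)! = 720 rotationally distinct seatings.

720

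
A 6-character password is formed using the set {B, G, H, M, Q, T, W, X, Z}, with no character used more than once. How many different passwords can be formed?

Choose and order 6 of the 9 symbols: the first character has 9 options, the next 8, and so on down to 4.
That product is 9 × 8 × 7 × 6 × 5 × 4 = 60480.

60480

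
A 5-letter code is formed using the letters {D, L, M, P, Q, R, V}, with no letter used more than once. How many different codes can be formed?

2520

Choose and order 5 of the 7 symbols: the first letter has 7 options, the next 6, and so on down to 3.
That product is 7 × 6 × 5 × 4 × 3 = 2520.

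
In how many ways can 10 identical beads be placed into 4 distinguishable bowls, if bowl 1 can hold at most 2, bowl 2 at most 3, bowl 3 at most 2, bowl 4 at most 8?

Without the upper bounds there are C(13,3) = 286 ways to split 10 among 4 bowls.
Subtract solutions that violate a single cap (substitute x_i' = x_i − (cap_i+1)): x_1 ≥ 3 gives C(10,3) = 120; x_2 ≥ 4 gives C(9,3) = 84; x_3 ≥ 3 gives C(10,3) = 120; x_4 ≥ 9 gives C(4,3) = 4. Together 328.
Add back pairs where two caps are both exceeded: 20 + 35 + 0 + 20 + 0 + 0 = 75.
Subtract triples: 1 + 0 + 0 + 0 = 1.
By inclusion–exclusion the count is 286 − 328 + 75 − 1 = 32.

32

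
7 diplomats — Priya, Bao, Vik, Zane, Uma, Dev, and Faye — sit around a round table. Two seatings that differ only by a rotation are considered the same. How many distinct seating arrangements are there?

Around a circle, 7 distinct people have 7!/7 = (6)! = 720 rotationally distinct seatings.

720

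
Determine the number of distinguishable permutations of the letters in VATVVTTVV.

504

VATVVTTVV has 9 letters with T appearing 3 times and V appearing 5 times.
So there are 9! / (5!·3!) = 504 distinguishable arrangements.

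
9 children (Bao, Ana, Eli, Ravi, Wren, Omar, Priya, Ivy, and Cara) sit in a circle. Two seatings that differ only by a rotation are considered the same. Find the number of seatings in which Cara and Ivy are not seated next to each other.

Without the restriction there are (8)! = 40320 seatings.
Those with Cara next to Ivy: fuse the pair into one unit and seat 8 units around a circle — 2·(7)! = 10080.
Subtracting, 40320 − 10080 = 30240.

30240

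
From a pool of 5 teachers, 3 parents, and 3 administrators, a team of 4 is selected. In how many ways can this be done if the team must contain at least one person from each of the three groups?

180

Total 4-person selections from all 11: C(11,4) = 330.
Selections missing a whole group: no teachers → C(6,4) = 15; no parents → C(8,4) = 70; no administrators → C(8,4) = 70.
Add back selections omitting two groups (i.e. drawn from a single group): C(5,4) + C(3,4) + C(3,4) = 5.
By inclusion–exclusion: 330 − 155 + 5 = 180.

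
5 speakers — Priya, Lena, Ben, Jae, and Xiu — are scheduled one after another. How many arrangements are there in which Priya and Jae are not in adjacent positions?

72

Of the 5! = 120 arrangements, those with Priya and Jae adjacent number 2 × 4! = 48 (treat the pair as a block with 2 internal orders).
Complementary counting: 120 − 48 = 72.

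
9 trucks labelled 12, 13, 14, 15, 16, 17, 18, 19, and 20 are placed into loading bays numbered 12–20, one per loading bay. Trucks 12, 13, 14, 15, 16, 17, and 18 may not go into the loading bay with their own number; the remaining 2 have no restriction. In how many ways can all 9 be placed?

Let Aᵢ (for 12 ≤ i ≤ 18) be the placements that put truck i in its forbidden loading bay. Any j of these fix j positions, leaving (9−j)! ways to fill the rest, and there are C(7,j) ways to pick which j.
By inclusion–exclusion, the number of valid placements is Σ_{j=0}^{7} (−1)^j C(7,j)·(9−j)!.
Computing: 362880 − 282240 + 105840 − 25200 + 4200 − 504 + 42 − 2 = 165016.

165016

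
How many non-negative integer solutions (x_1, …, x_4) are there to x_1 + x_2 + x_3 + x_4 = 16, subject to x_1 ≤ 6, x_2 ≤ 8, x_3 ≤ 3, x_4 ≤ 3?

Ignoring the caps, the number of non-negative solutions to x_1+…+x_4 = 16 is C(19,3) = 969.
Subtract solutions that violate a single cap (substitute x_i' = x_i − (cap_i+1)): x_1 ≥ 7 gives C(12,3) = 220; x_2 ≥ 9 gives C(10,3) = 120; x_3 ≥ 4 gives C(15,3) = 455; x_4 ≥ 4 gives C(15,3) = 455. Together 1250.
Add back pairs where two caps are both exceeded: 1 + 56 + 56 + 20 + 20 + 165 = 318.
Subtract triples: 0 + 0 + 4 + 0 = 4.
By inclusion–exclusion the count is 969 − 1250 + 318 − 4 = 33.

33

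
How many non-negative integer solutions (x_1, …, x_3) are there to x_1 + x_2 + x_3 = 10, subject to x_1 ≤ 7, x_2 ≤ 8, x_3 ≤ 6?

47

Without the upper bounds there are C(12,2) = 66 ways to split 10 among 3 variables.
Subtract solutions that violate a single cap (substitute x_i' = x_i − (cap_i+1)): x_1 ≥ 8 gives C(4,2) = 6; x_2 ≥ 9 gives C(3,2) = 3; x_3 ≥ 7 gives C(5,2) = 10. Together 19.
No two caps can be exceeded simultaneously, so the pair terms are all 0.
By inclusion–exclusion the count is 66 − 19 + 0 = 47.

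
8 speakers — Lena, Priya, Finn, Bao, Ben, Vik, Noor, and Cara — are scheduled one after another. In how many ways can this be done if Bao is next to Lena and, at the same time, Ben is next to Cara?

Treat {Bao,Lena} as one block (2 orders) and {Ben,Cara} as another (2 orders).
That leaves 6 units to arrange: 2 × 2 × 6! = 4 × 720 = 2880.

2880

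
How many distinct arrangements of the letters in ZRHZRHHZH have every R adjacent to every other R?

280

Treat the 2 copies of R as a single block. The multiset to arrange is then {RR, H, H, H, H, Z, Z, Z}, 8 items in all.
That gives (8)!/(4!·3!) = 280 arrangements.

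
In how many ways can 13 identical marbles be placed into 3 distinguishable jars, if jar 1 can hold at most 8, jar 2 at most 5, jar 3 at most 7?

Without the upper bounds there are C(15,2) = 105 ways to split 13 among 3 jars.
Subtract solutions that violate a single cap (substitute x_i' = x_i − (cap_i+1)): x_1 ≥ 9 gives C(6,2) = 15; x_2 ≥ 6 gives C(9,2) = 36; x_3 ≥ 8 gives C(7,2) = 21. Together 72.
No two caps can be exceeded simultaneously, so the pair terms are all 0.
By inclusion–exclusion the count is 105 − 72 + 0 = 33.

33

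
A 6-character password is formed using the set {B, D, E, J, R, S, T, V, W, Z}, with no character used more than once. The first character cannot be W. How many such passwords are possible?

136080

The first character has 10−1 = 9 choices (anything except W).
The remaining 5 characters are filled from the other 9 symbols without repetition: 9 × 8 × 7 × 6 × 5 = 15120.
Total: 9 × 15120 = 136080.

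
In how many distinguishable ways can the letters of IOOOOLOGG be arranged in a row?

The 9 letters of IOOOOLOGG have repeats: G appearing twice and O appearing 5 times.
Dividing 9! = 362880 by 5!·2! = 240 for the repeated letters gives 1512.

1512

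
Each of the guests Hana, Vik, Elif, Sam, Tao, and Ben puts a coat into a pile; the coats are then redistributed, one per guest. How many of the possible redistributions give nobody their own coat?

265

Let Aᵢ be the assignments in which guest i gets their own coat. We want the size of the complement of A₁∪…∪A_6.
By inclusion–exclusion this is Σ_{j=0}^{6} (−1)^j C(6,j)·(6−j)!.
Computing: 720 − 720 + 360 − 120 + 30 − 6 + 1 = 265.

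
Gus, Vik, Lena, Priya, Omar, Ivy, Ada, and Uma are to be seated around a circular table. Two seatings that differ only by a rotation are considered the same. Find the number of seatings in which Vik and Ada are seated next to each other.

Glue Vik and Ada into a block (2 internal orders). Seating 7 units around a circle gives (6)! arrangements.
So 2 × (6)! = 2 × 720 = 1440.

1440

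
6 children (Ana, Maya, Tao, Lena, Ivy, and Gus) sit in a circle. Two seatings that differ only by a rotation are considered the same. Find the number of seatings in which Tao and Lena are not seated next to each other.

72

All circular seatings of 6 people number (5)! = 120.
Those with Tao next to Lena: fuse the pair into one unit and seat 5 units around a circle — 2·(4)! = 48.
Subtracting, 120 − 48 = 72.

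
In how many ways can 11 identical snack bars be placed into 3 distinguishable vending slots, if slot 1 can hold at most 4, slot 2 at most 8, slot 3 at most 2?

9

Without the upper bounds there are C(13,2) = 78 ways to split 11 among 3 vending slots.
Subtract solutions that violate a single cap (substitute x_i' = x_i − (cap_i+1)): x_1 ≥ 5 gives C(8,2) = 28; x_2 ≥ 9 gives C(4,2) = 6; x_3 ≥ 3 gives C(10,2) = 45. Together 79.
Add back pairs where two caps are both exceeded: 0 + 10 + 0 = 10.
By inclusion–exclusion the count is 78 − 79 + 10 = 9.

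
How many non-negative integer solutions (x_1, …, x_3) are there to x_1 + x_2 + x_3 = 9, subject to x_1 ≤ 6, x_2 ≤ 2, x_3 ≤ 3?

By stars and bars, unrestricted non-negative solutions to x_1+…+x_3 = 9 number C(9+2,2) = 55.
Subtract solutions that violate a single cap (substitute x_i' = x_i − (cap_i+1)): x_1 ≥ 7 gives C(4,2) = 6; x_2 ≥ 3 gives C(8,2) = 28; x_3 ≥ 4 gives C(7,2) = 21. Together 55.
Add back pairs where two caps are both exceeded: 0 + 0 + 6 = 6.
By inclusion–exclusion the count is 55 − 55 + 6 = 6.

6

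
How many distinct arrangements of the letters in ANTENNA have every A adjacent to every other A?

120

Treat the 2 copies of A as a single block. The multiset to arrange is then {AA, E, N, N, N, T}, 6 items in all.
That gives (6)!/(3!) = 120 arrangements.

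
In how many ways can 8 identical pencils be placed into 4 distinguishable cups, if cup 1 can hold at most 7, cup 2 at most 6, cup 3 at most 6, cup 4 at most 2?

100

Ignoring the caps, the number of non-negative solutions to x_1+…+x_4 = 8 is C(11,3) = 165.
Subtract solutions that violate a single cap (substitute x_i' = x_i − (cap_i+1)): x_1 ≥ 8 gives C(3,3) = 1; x_2 ≥ 7 gives C(4,3) = 4; x_3 ≥ 7 gives C(4,3) = 4; x_4 ≥ 3 gives C(8,3) = 56. Together 65.
No two caps can be exceeded simultaneously, so the pair terms are all 0.
By inclusion–exclusion the count is 165 − 65 + 0 = 100.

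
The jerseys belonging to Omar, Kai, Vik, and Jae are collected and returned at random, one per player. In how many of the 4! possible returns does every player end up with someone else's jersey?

This is the derangement count D_4: permutations of 4 items with no fixed point.
By inclusion–exclusion this is Σ_{j=0}^{4} (−1)^j C(4,j)·(4−j)!.
Computing: 24 − 24 + 12 − 4 + 1 = 9.

9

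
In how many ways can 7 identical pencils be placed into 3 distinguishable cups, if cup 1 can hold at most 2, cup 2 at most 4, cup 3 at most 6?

By stars and bars, unrestricted non-negative solutions to x_1+…+x_3 = 7 number C(7+2,2) = 36.
Subtract solutions that violate a single cap (substitute x_i' = x_i − (cap_i+1)): x_1 ≥ 3 gives C(6,2) = 15; x_2 ≥ 5 gives C(4,2) = 6; x_3 ≥ 7 gives C(2,2) = 1. Together 22.
No two caps can be exceeded simultaneously, so the pair terms are all 0.
By inclusion–exclusion the count is 36 − 22 + 0 = 14.

14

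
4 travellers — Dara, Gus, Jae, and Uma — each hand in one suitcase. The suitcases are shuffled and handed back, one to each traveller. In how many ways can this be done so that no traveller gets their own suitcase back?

This is the derangement count D_4: permutations of 4 items with no fixed point.
By inclusion–exclusion this is Σ_{j=0}^{4} (−1)^j C(4,j)·(4−j)!.
Computing: 24 − 24 + 12 − 4 + 1 = 9.

9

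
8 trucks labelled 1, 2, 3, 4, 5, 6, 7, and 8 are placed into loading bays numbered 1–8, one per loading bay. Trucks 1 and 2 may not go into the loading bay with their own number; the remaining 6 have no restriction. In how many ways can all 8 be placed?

30960

Let Aᵢ (for i ∈ {1, 2}) be the placements that put truck i in its forbidden loading bay. Any j of these fix j positions, leaving (8−j)! ways to fill the rest, and there are C(2,j) ways to pick which j.
By inclusion–exclusion, the number of valid placements is Σ_{j=0}^{2} (−1)^j C(2,j)·(8−j)!.
Computing: 40320 − 10080 + 720 = 30960.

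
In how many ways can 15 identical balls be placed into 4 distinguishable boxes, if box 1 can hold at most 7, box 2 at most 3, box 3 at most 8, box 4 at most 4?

90

By stars and bars, unrestricted non-negative solutions to x_1+…+x_4 = 15 number C(15+3,3) = 816.
Subtract solutions that violate a single cap (substitute x_i' = x_i − (cap_i+1)): x_1 ≥ 8 gives C(10,3) = 120; x_2 ≥ 4 gives C(14,3) = 364; x_3 ≥ 9 gives C(9,3) = 84; x_4 ≥ 5 gives C(13,3) = 286. Together 854.
Add back pairs where two caps are both exceeded: 20 + 0 + 10 + 10 + 84 + 4 = 128.
By inclusion–exclusion the count is 816 − 854 + 128 = 90.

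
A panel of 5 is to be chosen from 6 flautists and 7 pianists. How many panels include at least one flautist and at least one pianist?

Total 5-person selections from all 13: C(13,5) = 1287.
Selections missing a whole group: no flautists → C(7,5) = 21; no pianists → C(6,5) = 6.
Both groups omitted at once is impossible, so 1287 − 27 = 1260.

1260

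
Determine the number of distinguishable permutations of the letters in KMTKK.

20

The 5 letters of KMTKK have repeats: K appearing 3 times.
The number of distinct arrangements is 5!/(3!) = 120/6 = 20.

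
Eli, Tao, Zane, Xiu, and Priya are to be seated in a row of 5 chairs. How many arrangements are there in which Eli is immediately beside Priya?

48

Glue Eli and Priya into one block (2 internal orders), leaving 4 units to arrange in a row.
That gives 2 × 4! = 2 × 24 = 48.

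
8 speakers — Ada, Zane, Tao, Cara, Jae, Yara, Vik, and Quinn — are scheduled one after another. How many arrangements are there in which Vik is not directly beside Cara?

30240

Of the 8! = 40320 arrangements, those with Vik and Cara adjacent number 2 × 7! = 10080 (treat the pair as a block with 2 internal orders).
So 40320 − 10080 = 30240 arrangements keep them apart.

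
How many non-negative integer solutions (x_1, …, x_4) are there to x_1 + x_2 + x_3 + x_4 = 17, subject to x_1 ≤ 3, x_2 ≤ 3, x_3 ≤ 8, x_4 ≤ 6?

Without the upper bounds there are C(20,3) = 1140 ways to split 17 among 4 variables.
Subtract solutions that violate a single cap (substitute x_i' = x_i − (cap_i+1)): x_1 ≥ 4 gives C(16,3) = 560; x_2 ≥ 4 gives C(16,3) = 560; x_3 ≥ 9 gives C(11,3) = 165; x_4 ≥ 7 gives C(13,3) = 286. Together 1571.
Add back pairs where two caps are both exceeded: 220 + 35 + 84 + 35 + 84 + 4 = 462.
Subtract triples: 1 + 10 + 0 + 0 = 11.
By inclusion–exclusion the count is 1140 − 1571 + 462 − 11 = 20.

20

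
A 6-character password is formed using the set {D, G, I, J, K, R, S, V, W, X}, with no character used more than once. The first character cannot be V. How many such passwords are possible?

136080

The first character has 10−1 = 9 choices (anything except V).
The remaining 5 characters are filled from the other 9 symbols without repetition: 9 × 8 × 7 × 6 × 5 = 15120.
Total: 9 × 15120 = 136080.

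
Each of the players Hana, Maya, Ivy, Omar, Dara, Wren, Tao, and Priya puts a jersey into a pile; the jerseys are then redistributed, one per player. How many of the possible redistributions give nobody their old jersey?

Let Aᵢ be the assignments in which player i gets their old jersey. We want the size of the complement of A₁∪…∪A_8.
By inclusion–exclusion this is Σ_{j=0}^{8} (−1)^j C(8,j)·(8−j)!.
Computing: 40320 − 40320 + 20160 − 6720 + 1680 − 336 + 56 − 8 + 1 = 14833.

14833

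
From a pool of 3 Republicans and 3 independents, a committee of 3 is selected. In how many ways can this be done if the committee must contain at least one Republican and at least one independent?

Total 3-person selections from all 6: C(6,3) = 20.
Selections missing a whole group: no Republicans → C(3,3) = 1; no independents → C(3,3) = 1.
Both groups omitted at once is impossible, so 20 − 2 = 18.

18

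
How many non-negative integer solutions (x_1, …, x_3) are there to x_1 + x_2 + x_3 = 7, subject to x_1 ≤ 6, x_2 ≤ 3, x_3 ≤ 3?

Ignoring the caps, the number of non-negative solutions to x_1+…+x_3 = 7 is C(9,2) = 36.
Subtract solutions that violate a single cap (substitute x_i' = x_i − (cap_i+1)): x_1 ≥ 7 gives C(2,2) = 1; x_2 ≥ 4 gives C(5,2) = 10; x_3 ≥ 4 gives C(5,2) = 10. Together 21.
No two caps can be exceeded simultaneously, so the pair terms are all 0.
By inclusion–exclusion the count is 36 − 21 + 0 = 15.

15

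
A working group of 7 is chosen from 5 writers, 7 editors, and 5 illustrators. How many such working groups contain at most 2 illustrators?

13332

Split by how many illustrators are chosen (0 through 2).
Sum: C(5,0)·C(12,7) + C(5,1)·C(12,6) + C(5,2)·C(12,5) = 792 + 4620 + 7920 = 13332.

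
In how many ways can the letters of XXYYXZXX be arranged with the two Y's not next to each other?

There are 8!/(5!·2!) = 168 arrangements of XXYYXZXX in total.
Arrangements with the Y's together: treat YY as one letter, giving (7)!/(5!) = 42.
Subtracting, 168 − 42 = 126 arrangements keep the Y's apart.

126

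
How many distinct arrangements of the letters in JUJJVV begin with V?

20

With the first slot taken by V, it remains to arrange the other 5 letters (JUJJV).
Those 5 letters have J appearing 3 times, giving (5)!/(3!) = 20.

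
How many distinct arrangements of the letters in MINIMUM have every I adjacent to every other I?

Treat the 2 copies of I as a single block. The multiset to arrange is then {II, M, M, M, N, U}, 6 items in all.
That gives (6)!/(3!) = 120 arrangements.

120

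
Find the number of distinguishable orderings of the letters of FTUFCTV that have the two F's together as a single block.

Treat the 2 copies of F as a single block. The multiset to arrange is then {FF, C, T, T, U, V}, 6 items in all.
That gives (6)!/(2!) = 360 arrangements.

360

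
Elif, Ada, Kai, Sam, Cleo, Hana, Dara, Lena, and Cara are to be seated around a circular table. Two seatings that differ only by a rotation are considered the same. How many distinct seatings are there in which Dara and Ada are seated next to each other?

10080

Treat {Dara, Ada} as one unit (2 internal orders) and seat the resulting 8 units around the table: (7)! circular arrangements.
So 2 × (7)! = 2 × 5040 = 10080.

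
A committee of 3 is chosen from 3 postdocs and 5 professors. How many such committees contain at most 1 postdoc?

40

Split by how many postdocs are chosen (0 through 1).
Sum: C(3,0)·C(5,3) + C(3,1)·C(5,2) = 10 + 30 = 40.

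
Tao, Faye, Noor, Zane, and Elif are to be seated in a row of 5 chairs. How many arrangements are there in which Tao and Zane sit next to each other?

48

Treat {Tao, Zane} as a single unit. There are 4 units to order, and the pair itself can be ordered 2 ways.
So the count is 2·(4)! = 48.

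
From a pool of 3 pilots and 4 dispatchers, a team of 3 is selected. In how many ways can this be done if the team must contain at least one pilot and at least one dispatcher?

30

Total 3-person selections from all 7: C(7,3) = 35.
Subtract selections that omit an entire group: no pilots → C(4,3) = 4; no dispatchers → C(3,3) = 1.
Both groups omitted at once is impossible, so 35 − 5 = 30.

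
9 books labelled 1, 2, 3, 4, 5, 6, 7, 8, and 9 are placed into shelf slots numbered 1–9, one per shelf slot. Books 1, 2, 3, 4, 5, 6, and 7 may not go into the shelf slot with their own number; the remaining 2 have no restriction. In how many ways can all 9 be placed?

Let Aᵢ (for 1 ≤ i ≤ 7) be the placements that put book i in its forbidden shelf slot. Any j of these fix j positions, leaving (9−j)! ways to fill the rest, and there are C(7,j) ways to pick which j.
By inclusion–exclusion, the number of valid placements is Σ_{j=0}^{7} (−1)^j C(7,j)·(9−j)!.
Computing: 362880 − 282240 + 105840 − 25200 + 4200 − 504 + 42 − 2 = 165016.

165016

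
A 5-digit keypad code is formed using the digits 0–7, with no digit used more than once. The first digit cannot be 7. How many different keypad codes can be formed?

The first digit has 8−1 = 7 choices (anything except 7).
The remaining 4 digits are filled from the other 7 symbols without repetition: 7 × 6 × 5 × 4 = 840.
Total: 7 × 840 = 5880.

5880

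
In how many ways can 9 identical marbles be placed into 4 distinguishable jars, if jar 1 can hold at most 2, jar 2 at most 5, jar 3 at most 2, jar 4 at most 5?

36

Ignoring the caps, the number of non-negative solutions to x_1+…+x_4 = 9 is C(12,3) = 220.
Subtract solutions that violate a single cap (substitute x_i' = x_i − (cap_i+1)): x_1 ≥ 3 gives C(9,3) = 84; x_2 ≥ 6 gives C(6,3) = 20; x_3 ≥ 3 gives C(9,3) = 84; x_4 ≥ 6 gives C(6,3) = 20. Together 208.
Add back pairs where two caps are both exceeded: 1 + 20 + 1 + 1 + 0 + 1 = 24.
By inclusion–exclusion the count is 220 − 208 + 24 = 36.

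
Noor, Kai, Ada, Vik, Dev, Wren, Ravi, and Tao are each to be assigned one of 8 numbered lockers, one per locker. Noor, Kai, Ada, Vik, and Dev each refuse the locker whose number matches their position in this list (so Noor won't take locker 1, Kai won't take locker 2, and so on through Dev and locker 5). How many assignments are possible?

21234

Let Aᵢ (for 1 ≤ i ≤ 5) be the placements that put person i in their forbidden locker. Any j of these fix j positions, leaving (8−j)! ways to fill the rest, and there are C(5,j) ways to pick which j.
By inclusion–exclusion, the number of valid placements is Σ_{j=0}^{5} (−1)^j C(5,j)·(8−j)!.
Computing: 40320 − 25200 + 7200 − 1200 + 120 − 6 = 21234.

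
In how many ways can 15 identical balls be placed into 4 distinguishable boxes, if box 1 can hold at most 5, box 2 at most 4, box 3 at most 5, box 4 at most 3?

10

Without the upper bounds there are C(18,3) = 816 ways to split 15 among 4 boxes.
Subtract solutions that violate a single cap (substitute x_i' = x_i − (cap_i+1)): x_1 ≥ 6 gives C(12,3) = 220; x_2 ≥ 5 gives C(13,3) = 286; x_3 ≥ 6 gives C(12,3) = 220; x_4 ≥ 4 gives C(14,3) = 364. Together 1090.
Add back pairs where two caps are both exceeded: 35 + 20 + 56 + 35 + 84 + 56 = 286.
Subtract triples: 0 + 1 + 0 + 1 = 2.
By inclusion–exclusion the count is 816 − 1090 + 286 − 2 = 10.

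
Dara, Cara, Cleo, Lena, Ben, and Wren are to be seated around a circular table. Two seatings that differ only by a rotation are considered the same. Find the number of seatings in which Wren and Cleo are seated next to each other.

Glue Wren and Cleo into a block (2 internal orders). Seating 5 units around a circle gives (4)! arrangements.
So 2 × (4)! = 2 × 24 = 48.

48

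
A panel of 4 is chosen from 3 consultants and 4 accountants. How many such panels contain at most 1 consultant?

Split by how many consultants are chosen (0 through 1).
Sum: C(3,0)·C(4,4) + C(3,1)·C(4,3) = 1 + 12 = 13.

13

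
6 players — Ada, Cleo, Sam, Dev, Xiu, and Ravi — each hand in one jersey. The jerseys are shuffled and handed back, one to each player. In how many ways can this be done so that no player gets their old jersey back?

265

This is the derangement count D_6: permutations of 6 items with no fixed point.
By inclusion–exclusion this is Σ_{j=0}^{6} (−1)^j C(6,j)·(6−j)!.
Computing: 720 − 720 + 360 − 120 + 30 − 6 + 1 = 265.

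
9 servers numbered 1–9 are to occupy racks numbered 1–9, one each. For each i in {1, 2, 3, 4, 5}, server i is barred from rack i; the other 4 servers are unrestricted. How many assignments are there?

205056

Let Aᵢ (for 1 ≤ i ≤ 5) be the placements that put server i in its forbidden rack. Any j of these fix j positions, leaving (9−j)! ways to fill the rest, and there are C(5,j) ways to pick which j.
By inclusion–exclusion, the number of valid placements is Σ_{j=0}^{5} (−1)^j C(5,j)·(9−j)!.
Computing: 362880 − 201600 + 50400 − 7200 + 600 − 24 = 205056.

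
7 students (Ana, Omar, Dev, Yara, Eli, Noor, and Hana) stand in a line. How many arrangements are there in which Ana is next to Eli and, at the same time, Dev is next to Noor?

480

Treat {Ana,Eli} as one block (2 orders) and {Dev,Noor} as another (2 orders).
That leaves 5 units to arrange: 2 × 2 × 5! = 4 × 120 = 480.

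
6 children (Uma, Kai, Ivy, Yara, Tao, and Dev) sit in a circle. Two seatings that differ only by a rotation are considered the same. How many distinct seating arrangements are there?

120

Around a circle, 6 distinct people have 6!/6 = (5)! = 120 rotationally distinct seatings.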